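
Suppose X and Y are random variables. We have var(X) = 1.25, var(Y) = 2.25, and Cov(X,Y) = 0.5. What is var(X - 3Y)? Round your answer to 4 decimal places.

var(X - 3Y) = (1)²·var(X) + (-3)²·var(Y) + 2·(1)·(-3)·Cov(X,Y)
= 1·1.25 + 9·2.25 + -6·0.5 = 18.5

18.5000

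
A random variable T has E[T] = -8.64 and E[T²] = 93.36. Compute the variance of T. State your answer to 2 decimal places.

Var(T) = 93.36 − (-8.64)² = 18.7104

18.71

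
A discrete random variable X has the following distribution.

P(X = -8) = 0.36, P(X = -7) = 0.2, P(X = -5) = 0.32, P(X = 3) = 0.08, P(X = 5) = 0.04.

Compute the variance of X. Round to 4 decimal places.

12.9664

E[X] = (-8)(0.36) + (-7)(0.2) + (-5)(0.32) + (3)(0.08) + (5)(0.04) = -5.44
E[X²] = (-8)²(0.36) + (-7)²(0.2) + (-5)²(0.32) + (3)²(0.08) + (5)²(0.04) = 42.56
Var(X) = E[X²] − (E[X])² = 42.56 − (-5.44)² = 12.9664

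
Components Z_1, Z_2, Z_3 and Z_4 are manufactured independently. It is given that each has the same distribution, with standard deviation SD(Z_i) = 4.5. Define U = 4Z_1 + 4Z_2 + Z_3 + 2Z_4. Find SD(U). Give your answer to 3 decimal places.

27.372

Var(Z_i) = (4.5)² = 20.25
By independence, Var(U) = (4)²Var(Z_1) + (4)²Var(Z_2) + (1)²Var(Z_3) + (2)²Var(Z_4)
= (4)²·20.25 + (4)²·20.25 + (1)²·20.25 + (2)²·20.25 = 749.25
SD(U) = √749.25 ≈ 27.372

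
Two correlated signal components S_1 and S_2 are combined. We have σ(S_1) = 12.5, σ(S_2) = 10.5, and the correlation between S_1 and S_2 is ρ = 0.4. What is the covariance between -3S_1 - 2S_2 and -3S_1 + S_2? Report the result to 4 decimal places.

1343.2500

Var(S_1) = (12.5)² = 156.25;  Var(S_2) = (10.5)² = 110.25
Cov(S_1,S_2) = ρ·σ(S_1)·σ(S_2) = 0.4·12.5·10.5 = 52.5
Cov(-3S_1 - 2S_2, -3S_1 + S_2) = (-3)(-3)Var(S_1) + (-2)(1)Var(S_2) + [(-3)(1) + (-2)(-3)]Cov(S_1,S_2)
= 9·156.25 + -2·110.25 + 3·52.5 = 1343.25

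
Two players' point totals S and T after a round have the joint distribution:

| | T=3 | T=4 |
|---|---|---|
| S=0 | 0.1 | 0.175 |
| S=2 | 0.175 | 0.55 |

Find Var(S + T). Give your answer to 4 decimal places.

1.0944

E[S] = 1.45,  E[T] = 3.725,  E[ST] = 5.45
Var(S) = 2.9 − (1.45)² = 0.7975;  Var(T) = 14.075 − (3.725)² = 0.199375
Cov(S,T) = 5.45 − (1.45)(3.725) = 0.04875
Var(S + T) = (1)²·0.7975 + (1)²·0.199375 + 2·(1)·(1)·0.04875 = 1.094375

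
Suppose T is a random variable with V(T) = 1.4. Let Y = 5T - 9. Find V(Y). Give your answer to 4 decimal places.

35.0000

V(5T - 9) = (5)²·V(T) = 25·1.4 = 35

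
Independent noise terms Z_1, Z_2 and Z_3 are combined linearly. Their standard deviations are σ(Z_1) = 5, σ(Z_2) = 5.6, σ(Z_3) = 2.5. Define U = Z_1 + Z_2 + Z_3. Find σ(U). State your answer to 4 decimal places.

7.9126

Var(Z_1) = 25, Var(Z_2) = 31.36, Var(Z_3) = 6.25
By independence, Var(U) = (1)²Var(Z_1) + (1)²Var(Z_2) + (1)²Var(Z_3)
= (1)²·25 + (1)²·31.36 + (1)²·6.25 = 62.61
σ(U) = √62.61 ≈ 7.9126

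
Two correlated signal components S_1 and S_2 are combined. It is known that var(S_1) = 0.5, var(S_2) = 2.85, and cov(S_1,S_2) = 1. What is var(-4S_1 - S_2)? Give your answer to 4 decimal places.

18.8500

var(-4S_1 - S_2) = (-4)²·var(S_1) + (-1)²·var(S_2) + 2·(-4)·(-1)·cov(S_1,S_2)
= 16·0.5 + 1·2.85 + 8·1 = 18.85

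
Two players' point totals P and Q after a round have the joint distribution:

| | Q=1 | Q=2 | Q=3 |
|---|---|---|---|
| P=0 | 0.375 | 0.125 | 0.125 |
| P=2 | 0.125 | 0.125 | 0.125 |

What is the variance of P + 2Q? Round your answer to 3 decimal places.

E[P] = 0.75,  E[Q] = 1.75,  E[PQ] = 1.5
V(P) = 1.5 − (0.75)² = 0.9375;  V(Q) = 3.75 − (1.75)² = 0.6875
Cov(P,Q) = 1.5 − (0.75)(1.75) = 0.1875
V(P + 2Q) = (1)²·0.9375 + (2)²·0.6875 + 2·(1)·(2)·0.1875 = 4.4375

4.438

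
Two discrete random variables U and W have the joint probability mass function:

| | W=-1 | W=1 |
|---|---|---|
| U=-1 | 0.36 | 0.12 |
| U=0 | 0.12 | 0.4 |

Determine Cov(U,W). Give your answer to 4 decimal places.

E[U] = -0.48,  E[W] = 0.04
E[UW] = 0.24
Cov(U,W) = E[UW] − E[U]E[W] = 0.24 − (-0.48)(0.04) = 0.2592

0.2592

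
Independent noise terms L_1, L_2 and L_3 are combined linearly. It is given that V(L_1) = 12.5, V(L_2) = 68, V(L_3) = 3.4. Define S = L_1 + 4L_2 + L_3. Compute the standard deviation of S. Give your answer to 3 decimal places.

By independence, V(S) = (1)²V(L_1) + (4)²V(L_2) + (1)²V(L_3)
= (1)²·12.5 + (4)²·68 + (1)²·3.4 = 1103.9
SD(S) = √1103.9 ≈ 33.225

33.225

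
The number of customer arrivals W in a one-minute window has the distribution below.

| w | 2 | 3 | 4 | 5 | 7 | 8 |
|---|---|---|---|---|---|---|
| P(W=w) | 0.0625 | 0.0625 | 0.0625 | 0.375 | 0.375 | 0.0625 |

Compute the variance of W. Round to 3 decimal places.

2.621

E[W] = (2)(0.0625) + (3)(0.0625) + (4)(0.0625) + (5)(0.375) + (7)(0.375) + (8)(0.0625) = 5.5625
E[W²] = (2)²(0.0625) + (3)²(0.0625) + (4)²(0.0625) + (5)²(0.375) + (7)²(0.375) + (8)²(0.0625) = 33.5625
Var(W) = E[W²] − (E[W])² = 33.5625 − (5.5625)² = 2.62109375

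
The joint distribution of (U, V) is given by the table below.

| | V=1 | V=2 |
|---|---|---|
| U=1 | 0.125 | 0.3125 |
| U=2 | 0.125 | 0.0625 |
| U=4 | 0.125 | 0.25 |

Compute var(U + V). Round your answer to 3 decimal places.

2.059

E[U] = 2.3125,  E[V] = 1.625,  E[UV] = 3.75
var(U) = 7.1875 − (2.3125)² = 1.83984375;  var(V) = 2.875 − (1.625)² = 0.234375
Cov(U,V) = 3.75 − (2.3125)(1.625) = -0.0078125
var(U + V) = (1)²·1.83984375 + (1)²·0.234375 + 2·(1)·(1)·-0.0078125 = 2.05859375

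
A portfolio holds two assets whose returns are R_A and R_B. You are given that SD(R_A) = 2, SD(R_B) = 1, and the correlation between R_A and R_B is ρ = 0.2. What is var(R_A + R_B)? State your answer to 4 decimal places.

5.8000

var(R_A) = (2)² = 4;  var(R_B) = (1)² = 1
Cov(R_A,R_B) = ρ·SD(R_A)·SD(R_B) = 0.2·2·1 = 0.4
var(R_A + R_B) = (1)²·var(R_A) + (1)²·var(R_B) + 2·(1)·(1)·Cov(R_A,R_B)
= 1·4 + 1·1 + 2·0.4 = 5.8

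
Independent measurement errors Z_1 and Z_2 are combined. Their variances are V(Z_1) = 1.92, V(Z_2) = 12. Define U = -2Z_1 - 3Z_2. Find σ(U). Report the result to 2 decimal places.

10.76

By independence, V(U) = (-2)²V(Z_1) + (-3)²V(Z_2)
= (-2)²·1.92 + (-3)²·12 = 115.68
σ(U) = √115.68 ≈ 10.76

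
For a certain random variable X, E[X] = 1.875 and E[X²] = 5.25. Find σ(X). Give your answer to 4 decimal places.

Var(X) = 5.25 − (1.875)² = 1.734375
σ(X) = √1.734375 ≈ 1.3170

1.3170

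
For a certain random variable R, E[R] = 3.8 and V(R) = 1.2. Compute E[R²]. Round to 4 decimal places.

15.6400

E[R²] = V(R) + (E[R])² = 1.2 + (3.8)² = 15.64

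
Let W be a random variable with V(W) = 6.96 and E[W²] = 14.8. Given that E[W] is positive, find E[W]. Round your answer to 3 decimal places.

(E[W])² = E[W²] − V(W) = 14.8 − 6.96 = 7.84
E[W] = √7.84 = 2.8

2.800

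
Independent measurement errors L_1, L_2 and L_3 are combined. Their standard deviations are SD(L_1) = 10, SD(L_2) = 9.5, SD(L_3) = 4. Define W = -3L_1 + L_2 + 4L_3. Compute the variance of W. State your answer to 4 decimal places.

Var(L_1) = 100, Var(L_2) = 90.25, Var(L_3) = 16
By independence, Var(W) = (-3)²Var(L_1) + (1)²Var(L_2) + (4)²Var(L_3)
= (-3)²·100 + (1)²·90.25 + (4)²·16 = 1246.25

1246.2500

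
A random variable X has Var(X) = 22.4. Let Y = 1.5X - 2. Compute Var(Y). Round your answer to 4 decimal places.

50.4000

Var(1.5X - 2) = (1.5)²·Var(X) = 2.25·22.4 = 50.4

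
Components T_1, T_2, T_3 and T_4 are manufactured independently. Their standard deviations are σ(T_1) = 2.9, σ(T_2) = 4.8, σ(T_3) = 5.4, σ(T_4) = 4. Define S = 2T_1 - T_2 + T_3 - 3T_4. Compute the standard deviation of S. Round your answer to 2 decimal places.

V(T_1) = 8.41, V(T_2) = 23.04, V(T_3) = 29.16, V(T_4) = 16
By independence, V(S) = (2)²V(T_1) + (-1)²V(T_2) + (1)²V(T_3) + (-3)²V(T_4)
= (2)²·8.41 + (-1)²·23.04 + (1)²·29.16 + (-3)²·16 = 229.84
σ(S) = √229.84 ≈ 15.16

15.16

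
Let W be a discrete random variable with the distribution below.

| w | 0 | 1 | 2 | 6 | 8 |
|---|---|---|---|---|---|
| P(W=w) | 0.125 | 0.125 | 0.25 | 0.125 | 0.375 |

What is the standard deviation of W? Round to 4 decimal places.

E[W] = (0)(0.125) + (1)(0.125) + (2)(0.25) + (6)(0.125) + (8)(0.375) = 4.375
E[W²] = (0)²(0.125) + (1)²(0.125) + (2)²(0.25) + (6)²(0.125) + (8)²(0.375) = 29.625
var(W) = E[W²] − (E[W])² = 29.625 − (4.375)² = 10.484375
σ(W) = √10.484375 ≈ 3.2380

3.2380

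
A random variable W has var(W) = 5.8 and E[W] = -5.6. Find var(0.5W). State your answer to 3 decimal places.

var(0.5W) = (0.5)²·var(W) = 0.25·5.8 = 1.45

1.450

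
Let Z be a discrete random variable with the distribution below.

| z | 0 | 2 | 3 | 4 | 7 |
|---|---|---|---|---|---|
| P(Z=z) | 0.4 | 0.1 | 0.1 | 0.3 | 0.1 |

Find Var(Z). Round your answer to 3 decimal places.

5.240

E[Z] = (0)(0.4) + (2)(0.1) + (3)(0.1) + (4)(0.3) + (7)(0.1) = 2.4
E[Z²] = (0)²(0.4) + (2)²(0.1) + (3)²(0.1) + (4)²(0.3) + (7)²(0.1) = 11
Var(Z) = E[Z²] − (E[Z])² = 11 − (2.4)² = 5.24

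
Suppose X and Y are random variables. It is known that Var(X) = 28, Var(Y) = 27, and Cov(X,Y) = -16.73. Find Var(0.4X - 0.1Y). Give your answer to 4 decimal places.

Var(0.4X - 0.1Y) = (0.4)²·Var(X) + (-0.1)²·Var(Y) + 2·(0.4)·(-0.1)·Cov(X,Y)
= 0.16·28 + 0.01·27 + -0.08·-16.73 = 6.0884

6.0884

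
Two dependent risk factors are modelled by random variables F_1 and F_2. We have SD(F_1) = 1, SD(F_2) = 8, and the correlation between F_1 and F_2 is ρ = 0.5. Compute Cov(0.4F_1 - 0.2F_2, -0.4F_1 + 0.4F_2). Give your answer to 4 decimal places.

-4.3200

Var(F_1) = (1)² = 1;  Var(F_2) = (8)² = 64
Cov(F_1,F_2) = ρ·SD(F_1)·SD(F_2) = 0.5·1·8 = 4
Cov(0.4F_1 - 0.2F_2, -0.4F_1 + 0.4F_2) = (0.4)(-0.4)Var(F_1) + (-0.2)(0.4)Var(F_2) + [(0.4)(0.4) + (-0.2)(-0.4)]Cov(F_1,F_2)
= -0.16·1 + -0.08·64 + 0.24·4 = -4.32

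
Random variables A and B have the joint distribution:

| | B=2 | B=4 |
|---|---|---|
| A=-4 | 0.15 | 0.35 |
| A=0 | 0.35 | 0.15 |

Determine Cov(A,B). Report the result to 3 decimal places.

-0.800

E[A] = -2,  E[B] = 3
E[AB] = -6.8
Cov(A,B) = E[AB] − E[A]E[B] = -6.8 − (-2)(3) = -0.8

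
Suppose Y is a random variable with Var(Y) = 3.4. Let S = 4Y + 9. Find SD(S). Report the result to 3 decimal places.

Var(4Y + 9) = (4)²·3.4 = 54.4
SD(S) = √54.4 ≈ 7.376

7.376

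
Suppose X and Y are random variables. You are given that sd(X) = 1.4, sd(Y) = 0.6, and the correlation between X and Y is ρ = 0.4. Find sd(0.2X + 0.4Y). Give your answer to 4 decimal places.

var(X) = (1.4)² = 1.96;  var(Y) = (0.6)² = 0.36
Cov(X,Y) = ρ·sd(X)·sd(Y) = 0.4·1.4·0.6 = 0.336
var(0.2X + 0.4Y) = (0.2)²·var(X) + (0.4)²·var(Y) + 2·(0.2)·(0.4)·Cov(X,Y)
= 0.04·1.96 + 0.16·0.36 + 0.16·0.336 = 0.18976
sd(0.2X + 0.4Y) = √0.18976 ≈ 0.4356

0.4356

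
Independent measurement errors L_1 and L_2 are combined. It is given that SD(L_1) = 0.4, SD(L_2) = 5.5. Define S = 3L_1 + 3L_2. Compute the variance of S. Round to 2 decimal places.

273.69

var(L_1) = 0.16, var(L_2) = 30.25
By independence, var(S) = (3)²var(L_1) + (3)²var(L_2)
= (3)²·0.16 + (3)²·30.25 = 273.69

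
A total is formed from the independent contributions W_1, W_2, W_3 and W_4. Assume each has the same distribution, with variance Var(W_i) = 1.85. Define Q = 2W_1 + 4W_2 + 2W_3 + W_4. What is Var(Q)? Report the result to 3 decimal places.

46.250

By independence, Var(Q) = (2)²Var(W_1) + (4)²Var(W_2) + (2)²Var(W_3) + (1)²Var(W_4)
= (2)²·1.85 + (4)²·1.85 + (2)²·1.85 + (1)²·1.85 = 46.25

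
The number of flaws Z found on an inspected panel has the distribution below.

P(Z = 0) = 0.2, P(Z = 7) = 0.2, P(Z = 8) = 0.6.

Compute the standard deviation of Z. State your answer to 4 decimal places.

3.1241

E[Z] = (0)(0.2) + (7)(0.2) + (8)(0.6) = 6.2
E[Z²] = (0)²(0.2) + (7)²(0.2) + (8)²(0.6) = 48.2
var(Z) = E[Z²] − (E[Z])² = 48.2 − (6.2)² = 9.76
sd(Z) = √9.76 ≈ 3.1241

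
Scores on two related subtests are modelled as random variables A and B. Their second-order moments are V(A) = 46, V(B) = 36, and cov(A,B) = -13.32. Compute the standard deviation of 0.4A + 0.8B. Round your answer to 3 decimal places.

4.677

V(0.4A + 0.8B) = (0.4)²·V(A) + (0.8)²·V(B) + 2·(0.4)·(0.8)·cov(A,B)
= 0.16·46 + 0.64·36 + 0.64·-13.32 = 21.8752
sd(0.4A + 0.8B) = √21.8752 ≈ 4.677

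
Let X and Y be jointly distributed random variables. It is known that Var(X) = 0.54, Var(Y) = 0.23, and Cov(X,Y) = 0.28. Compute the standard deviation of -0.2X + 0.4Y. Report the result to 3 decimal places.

Var(-0.2X + 0.4Y) = (-0.2)²·Var(X) + (0.4)²·Var(Y) + 2·(-0.2)·(0.4)·Cov(X,Y)
= 0.04·0.54 + 0.16·0.23 + -0.16·0.28 = 0.0136
SD(-0.2X + 0.4Y) = √0.0136 ≈ 0.117

0.117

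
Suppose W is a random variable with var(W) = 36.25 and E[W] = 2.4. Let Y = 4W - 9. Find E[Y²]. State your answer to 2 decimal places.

580.36

E[4W - 9] = 4·2.4 − 9 = 0.6
var(4W - 9) = (4)²·36.25 = 580
E[Y²] = var(Y) + (E[Y])² = 580 + (0.6)² = 580.36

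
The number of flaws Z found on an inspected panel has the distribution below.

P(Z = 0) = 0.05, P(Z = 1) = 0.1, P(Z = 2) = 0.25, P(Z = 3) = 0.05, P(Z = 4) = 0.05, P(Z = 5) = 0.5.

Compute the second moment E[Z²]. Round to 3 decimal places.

14.850

E[Z²] = (0)²(0.05) + (1)²(0.1) + (2)²(0.25) + (3)²(0.05) + (4)²(0.05) + (5)²(0.5) = 14.85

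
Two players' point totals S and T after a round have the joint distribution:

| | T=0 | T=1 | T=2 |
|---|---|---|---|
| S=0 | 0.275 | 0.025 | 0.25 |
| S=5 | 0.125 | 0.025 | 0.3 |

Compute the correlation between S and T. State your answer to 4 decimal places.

0.2244

E[S] = 2.25,  E[T] = 1.15
E[ST] = 3.125
Cov(S,T) = E[ST] − E[S]E[T] = 3.125 − (2.25)(1.15) = 0.5375
Var(S) = 6.1875,  Var(T) = 0.9275
ρ = 0.5375 / √(6.1875·0.9275) ≈ 0.2244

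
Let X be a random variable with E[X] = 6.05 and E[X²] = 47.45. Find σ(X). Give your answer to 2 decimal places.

3.29

Var(X) = 47.45 − (6.05)² = 10.8475
σ(X) = √10.8475 ≈ 3.29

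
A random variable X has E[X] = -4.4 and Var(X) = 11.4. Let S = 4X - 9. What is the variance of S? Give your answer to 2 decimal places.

182.40

Var(4X - 9) = (4)²·Var(X) = 16·11.4 = 182.4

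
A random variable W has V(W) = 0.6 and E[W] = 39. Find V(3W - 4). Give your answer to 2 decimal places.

5.40

V(3W - 4) = (3)²·V(W) = 9·0.6 = 5.4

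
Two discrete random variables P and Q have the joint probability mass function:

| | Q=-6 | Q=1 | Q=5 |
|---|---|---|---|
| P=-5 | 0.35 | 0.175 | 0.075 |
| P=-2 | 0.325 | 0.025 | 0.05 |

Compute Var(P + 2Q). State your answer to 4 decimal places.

66.4375

E[P] = -3.8,  E[Q] = -3.225,  E[PQ] = 11.1
Var(P) = 16.6 − (-3.8)² = 2.16;  Var(Q) = 27.625 − (-3.225)² = 17.224375
Cov(P,Q) = 11.1 − (-3.8)(-3.225) = -1.155
Var(P + 2Q) = (1)²·2.16 + (2)²·17.224375 + 2·(1)·(2)·-1.155 = 66.4375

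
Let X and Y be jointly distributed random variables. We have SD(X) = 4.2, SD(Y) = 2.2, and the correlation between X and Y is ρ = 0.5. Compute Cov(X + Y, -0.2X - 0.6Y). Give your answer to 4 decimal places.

V(X) = (4.2)² = 17.64;  V(Y) = (2.2)² = 4.84
Cov(X,Y) = ρ·SD(X)·SD(Y) = 0.5·4.2·2.2 = 4.62
Cov(X + Y, -0.2X - 0.6Y) = (1)(-0.2)V(X) + (1)(-0.6)V(Y) + [(1)(-0.6) + (1)(-0.2)]Cov(X,Y)
= -0.2·17.64 + -0.6·4.84 + -0.8·4.62 = -10.128

-10.1280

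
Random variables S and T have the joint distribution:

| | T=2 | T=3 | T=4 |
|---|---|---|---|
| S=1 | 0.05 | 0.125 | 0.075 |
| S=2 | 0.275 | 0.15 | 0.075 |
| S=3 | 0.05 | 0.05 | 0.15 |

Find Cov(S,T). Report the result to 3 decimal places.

0.075

E[S] = 2,  E[T] = 2.925
E[ST] = 5.925
Cov(S,T) = E[ST] − E[S]E[T] = 5.925 − (2)(2.925) = 0.075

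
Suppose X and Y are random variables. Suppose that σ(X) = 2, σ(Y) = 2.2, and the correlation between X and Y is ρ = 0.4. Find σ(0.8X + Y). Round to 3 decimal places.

V(X) = (2)² = 4;  V(Y) = (2.2)² = 4.84
Cov(X,Y) = ρ·σ(X)·σ(Y) = 0.4·2·2.2 = 1.76
V(0.8X + Y) = (0.8)²·V(X) + (1)²·V(Y) + 2·(0.8)·(1)·Cov(X,Y)
= 0.64·4 + 1·4.84 + 1.6·1.76 = 10.216
σ(0.8X + Y) = √10.216 ≈ 3.196

3.196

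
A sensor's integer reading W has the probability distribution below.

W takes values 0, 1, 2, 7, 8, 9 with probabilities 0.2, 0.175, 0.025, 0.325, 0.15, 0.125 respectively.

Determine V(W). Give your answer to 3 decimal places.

12.644

E[W] = (0)(0.2) + (1)(0.175) + (2)(0.025) + (7)(0.325) + (8)(0.15) + (9)(0.125) = 4.825
E[W²] = (0)²(0.2) + (1)²(0.175) + (2)²(0.025) + (7)²(0.325) + (8)²(0.15) + (9)²(0.125) = 35.925
V(W) = E[W²] − (E[W])² = 35.925 − (4.825)² = 12.644375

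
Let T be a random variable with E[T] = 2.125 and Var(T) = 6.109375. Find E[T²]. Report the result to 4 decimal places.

10.6250

E[T²] = Var(T) + (E[T])² = 6.109375 + (2.125)² = 10.625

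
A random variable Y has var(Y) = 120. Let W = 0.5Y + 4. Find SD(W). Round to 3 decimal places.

var(0.5Y + 4) = (0.5)²·120 = 30
SD(W) = √30 ≈ 5.477

5.477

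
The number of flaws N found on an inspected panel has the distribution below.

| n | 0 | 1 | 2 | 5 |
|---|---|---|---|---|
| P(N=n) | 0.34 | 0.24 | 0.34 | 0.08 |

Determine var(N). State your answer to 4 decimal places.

1.8576

E[N] = (0)(0.34) + (1)(0.24) + (2)(0.34) + (5)(0.08) = 1.32
E[N²] = (0)²(0.34) + (1)²(0.24) + (2)²(0.34) + (5)²(0.08) = 3.6
var(N) = E[N²] − (E[N])² = 3.6 − (1.32)² = 1.8576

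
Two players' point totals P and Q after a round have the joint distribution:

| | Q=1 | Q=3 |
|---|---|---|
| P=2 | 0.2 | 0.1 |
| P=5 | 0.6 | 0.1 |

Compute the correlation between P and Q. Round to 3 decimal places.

E[P] = 4.1,  E[Q] = 1.4
E[PQ] = 5.5
Cov(P,Q) = E[PQ] − E[P]E[Q] = 5.5 − (4.1)(1.4) = -0.24
V(P) = 1.89,  V(Q) = 0.64
ρ = -0.24 / √(1.89·0.64) ≈ -0.218

-0.218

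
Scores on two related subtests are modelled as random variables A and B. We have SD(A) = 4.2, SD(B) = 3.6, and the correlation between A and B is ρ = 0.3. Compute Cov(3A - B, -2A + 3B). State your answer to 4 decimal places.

-94.8240

Var(A) = (4.2)² = 17.64;  Var(B) = (3.6)² = 12.96
Cov(A,B) = ρ·SD(A)·SD(B) = 0.3·4.2·3.6 = 4.536
Cov(3A - B, -2A + 3B) = (3)(-2)Var(A) + (-1)(3)Var(B) + [(3)(3) + (-1)(-2)]Cov(A,B)
= -6·17.64 + -3·12.96 + 11·4.536 = -94.824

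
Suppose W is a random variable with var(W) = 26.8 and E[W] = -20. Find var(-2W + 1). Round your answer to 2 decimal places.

var(-2W + 1) = (-2)²·var(W) = 4·26.8 = 107.2

107.20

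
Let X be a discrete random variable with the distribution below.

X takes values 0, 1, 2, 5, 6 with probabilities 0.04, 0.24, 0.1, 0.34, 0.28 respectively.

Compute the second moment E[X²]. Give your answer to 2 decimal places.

19.22

E[X²] = (0)²(0.04) + (1)²(0.24) + (2)²(0.1) + (5)²(0.34) + (6)²(0.28) = 19.22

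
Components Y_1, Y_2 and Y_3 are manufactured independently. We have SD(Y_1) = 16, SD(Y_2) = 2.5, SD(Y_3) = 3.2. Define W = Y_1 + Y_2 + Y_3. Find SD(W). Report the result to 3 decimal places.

16.507

var(Y_1) = 256, var(Y_2) = 6.25, var(Y_3) = 10.24
By independence, var(W) = (1)²var(Y_1) + (1)²var(Y_2) + (1)²var(Y_3)
= (1)²·256 + (1)²·6.25 + (1)²·10.24 = 272.49
SD(W) = √272.49 ≈ 16.507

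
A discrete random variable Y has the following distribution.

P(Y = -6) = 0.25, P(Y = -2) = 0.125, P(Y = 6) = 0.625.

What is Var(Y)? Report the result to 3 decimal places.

E[Y] = (-6)(0.25) + (-2)(0.125) + (6)(0.625) = 2
E[Y²] = (-6)²(0.25) + (-2)²(0.125) + (6)²(0.625) = 32
Var(Y) = E[Y²] − (E[Y])² = 32 − (2)² = 28

28.000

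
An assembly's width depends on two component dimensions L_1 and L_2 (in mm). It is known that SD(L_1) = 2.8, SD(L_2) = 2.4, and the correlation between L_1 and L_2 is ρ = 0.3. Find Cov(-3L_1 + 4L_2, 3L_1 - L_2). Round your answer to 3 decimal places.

var(L_1) = (2.8)² = 7.84;  var(L_2) = (2.4)² = 5.76
Cov(L_1,L_2) = ρ·SD(L_1)·SD(L_2) = 0.3·2.8·2.4 = 2.016
Cov(-3L_1 + 4L_2, 3L_1 - L_2) = (-3)(3)var(L_1) + (4)(-1)var(L_2) + [(-3)(-1) + (4)(3)]Cov(L_1,L_2)
= -9·7.84 + -4·5.76 + 15·2.016 = -63.36

-63.360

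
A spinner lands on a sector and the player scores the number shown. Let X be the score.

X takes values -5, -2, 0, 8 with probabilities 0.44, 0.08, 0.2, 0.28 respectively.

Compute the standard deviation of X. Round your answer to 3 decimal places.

E[X] = (-5)(0.44) + (-2)(0.08) + (0)(0.2) + (8)(0.28) = -0.12
E[X²] = (-5)²(0.44) + (-2)²(0.08) + (0)²(0.2) + (8)²(0.28) = 29.24
Var(X) = E[X²] − (E[X])² = 29.24 − (-0.12)² = 29.2256
SD(X) = √29.2256 ≈ 5.406

5.406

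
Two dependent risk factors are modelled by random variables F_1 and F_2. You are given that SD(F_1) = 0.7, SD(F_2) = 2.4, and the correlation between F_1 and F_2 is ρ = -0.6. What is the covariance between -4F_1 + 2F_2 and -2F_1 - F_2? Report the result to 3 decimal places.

V(F_1) = (0.7)² = 0.49;  V(F_2) = (2.4)² = 5.76
Cov(F_1,F_2) = ρ·SD(F_1)·SD(F_2) = -0.6·0.7·2.4 = -1.008
Cov(-4F_1 + 2F_2, -2F_1 - F_2) = (-4)(-2)V(F_1) + (2)(-1)V(F_2) + [(-4)(-1) + (2)(-2)]Cov(F_1,F_2)
= 8·0.49 + -2·5.76 + 0·-1.008 = -7.6

-7.600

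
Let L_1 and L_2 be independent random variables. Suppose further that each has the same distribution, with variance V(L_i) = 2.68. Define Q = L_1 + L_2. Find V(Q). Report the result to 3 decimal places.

By independence, V(Q) = (1)²V(L_1) + (1)²V(L_2)
= (1)²·2.68 + (1)²·2.68 = 5.36

5.360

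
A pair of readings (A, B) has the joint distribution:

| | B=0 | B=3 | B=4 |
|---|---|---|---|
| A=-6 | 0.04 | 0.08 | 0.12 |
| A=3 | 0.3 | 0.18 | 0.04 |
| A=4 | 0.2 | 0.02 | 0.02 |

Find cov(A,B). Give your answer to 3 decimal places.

-3.345

E[A] = 1.08,  E[B] = 1.56
E[AB] = -1.66
cov(A,B) = E[AB] − E[A]E[B] = -1.66 − (1.08)(1.56) = -3.3448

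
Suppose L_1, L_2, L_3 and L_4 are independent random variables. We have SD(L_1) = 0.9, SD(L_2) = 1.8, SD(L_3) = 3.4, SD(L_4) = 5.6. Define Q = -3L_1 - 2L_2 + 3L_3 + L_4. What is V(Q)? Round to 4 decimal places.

V(L_1) = 0.81, V(L_2) = 3.24, V(L_3) = 11.56, V(L_4) = 31.36
By independence, V(Q) = (-3)²V(L_1) + (-2)²V(L_2) + (3)²V(L_3) + (1)²V(L_4)
= (-3)²·0.81 + (-2)²·3.24 + (3)²·11.56 + (1)²·31.36 = 155.65

155.6500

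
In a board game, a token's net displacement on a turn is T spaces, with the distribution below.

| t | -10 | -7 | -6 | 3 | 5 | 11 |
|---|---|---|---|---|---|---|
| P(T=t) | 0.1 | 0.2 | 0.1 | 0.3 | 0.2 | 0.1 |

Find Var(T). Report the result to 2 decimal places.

43.20

E[T] = (-10)(0.1) + (-7)(0.2) + (-6)(0.1) + (3)(0.3) + (5)(0.2) + (11)(0.1) = 0
E[T²] = (-10)²(0.1) + (-7)²(0.2) + (-6)²(0.1) + (3)²(0.3) + (5)²(0.2) + (11)²(0.1) = 43.2
Var(T) = E[T²] − (E[T])² = 43.2 − (0)² = 43.2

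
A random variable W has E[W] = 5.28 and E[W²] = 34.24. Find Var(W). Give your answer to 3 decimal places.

6.362

Var(W) = 34.24 − (5.28)² = 6.3616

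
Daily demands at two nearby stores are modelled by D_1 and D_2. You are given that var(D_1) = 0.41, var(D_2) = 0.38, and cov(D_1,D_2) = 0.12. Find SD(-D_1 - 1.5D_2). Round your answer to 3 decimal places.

1.275

var(-D_1 - 1.5D_2) = (-1)²·var(D_1) + (-1.5)²·var(D_2) + 2·(-1)·(-1.5)·cov(D_1,D_2)
= 1·0.41 + 2.25·0.38 + 3·0.12 = 1.625
SD(-D_1 - 1.5D_2) = √1.625 ≈ 1.275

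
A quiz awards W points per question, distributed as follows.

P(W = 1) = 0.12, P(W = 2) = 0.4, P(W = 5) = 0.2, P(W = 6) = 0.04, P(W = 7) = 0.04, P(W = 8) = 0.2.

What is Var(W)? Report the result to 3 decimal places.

6.598

E[W] = (1)(0.12) + (2)(0.4) + (5)(0.2) + (6)(0.04) + (7)(0.04) + (8)(0.2) = 4.04
E[W²] = (1)²(0.12) + (2)²(0.4) + (5)²(0.2) + (6)²(0.04) + (7)²(0.04) + (8)²(0.2) = 22.92
Var(W) = E[W²] − (E[W])² = 22.92 − (4.04)² = 6.5984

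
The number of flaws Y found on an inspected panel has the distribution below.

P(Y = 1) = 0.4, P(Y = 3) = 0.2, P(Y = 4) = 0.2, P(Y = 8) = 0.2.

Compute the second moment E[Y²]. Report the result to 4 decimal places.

E[Y²] = (1)²(0.4) + (3)²(0.2) + (4)²(0.2) + (8)²(0.2) = 18.2

18.2000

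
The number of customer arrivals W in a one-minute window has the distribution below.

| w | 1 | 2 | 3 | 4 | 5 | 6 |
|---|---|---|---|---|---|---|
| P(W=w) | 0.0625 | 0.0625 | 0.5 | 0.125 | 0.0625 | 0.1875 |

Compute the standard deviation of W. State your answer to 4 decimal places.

1.4087

E[W] = (1)(0.0625) + (2)(0.0625) + (3)(0.5) + (4)(0.125) + (5)(0.0625) + (6)(0.1875) = 3.625
E[W²] = (1)²(0.0625) + (2)²(0.0625) + (3)²(0.5) + (4)²(0.125) + (5)²(0.0625) + (6)²(0.1875) = 15.125
Var(W) = E[W²] − (E[W])² = 15.125 − (3.625)² = 1.984375
σ(W) = √1.984375 ≈ 1.4087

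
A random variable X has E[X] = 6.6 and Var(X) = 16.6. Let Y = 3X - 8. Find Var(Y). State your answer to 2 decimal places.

149.40

Var(3X - 8) = (3)²·Var(X) = 9·16.6 = 149.4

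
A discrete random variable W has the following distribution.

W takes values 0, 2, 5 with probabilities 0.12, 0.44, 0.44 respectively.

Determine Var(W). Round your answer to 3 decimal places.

E[W] = (0)(0.12) + (2)(0.44) + (5)(0.44) = 3.08
E[W²] = (0)²(0.12) + (2)²(0.44) + (5)²(0.44) = 12.76
Var(W) = E[W²] − (E[W])² = 12.76 − (3.08)² = 3.2736

3.274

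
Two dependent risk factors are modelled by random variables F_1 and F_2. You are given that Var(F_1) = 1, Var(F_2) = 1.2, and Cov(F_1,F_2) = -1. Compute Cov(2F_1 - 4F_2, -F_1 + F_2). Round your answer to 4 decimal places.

Cov(2F_1 - 4F_2, -F_1 + F_2) = (2)(-1)Var(F_1) + (-4)(1)Var(F_2) + [(2)(1) + (-4)(-1)]Cov(F_1,F_2)
= -2·1 + -4·1.2 + 6·-1 = -12.8

-12.8000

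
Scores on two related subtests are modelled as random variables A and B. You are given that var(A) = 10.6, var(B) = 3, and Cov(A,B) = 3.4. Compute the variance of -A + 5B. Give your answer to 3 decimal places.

var(-A + 5B) = (-1)²·var(A) + (5)²·var(B) + 2·(-1)·(5)·Cov(A,B)
= 1·10.6 + 25·3 + -10·3.4 = 51.6

51.600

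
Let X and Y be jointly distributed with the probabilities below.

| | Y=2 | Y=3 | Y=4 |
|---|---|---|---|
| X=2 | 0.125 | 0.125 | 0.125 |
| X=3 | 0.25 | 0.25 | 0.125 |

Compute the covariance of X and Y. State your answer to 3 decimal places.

-0.047

E[X] = 2.625,  E[Y] = 2.875
E[XY] = 7.5
Cov(X,Y) = E[XY] − E[X]E[Y] = 7.5 − (2.625)(2.875) = -0.046875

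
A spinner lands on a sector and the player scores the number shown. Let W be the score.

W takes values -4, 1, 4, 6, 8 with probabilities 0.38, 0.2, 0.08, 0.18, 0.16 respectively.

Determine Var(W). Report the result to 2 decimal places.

E[W] = (-4)(0.38) + (1)(0.2) + (4)(0.08) + (6)(0.18) + (8)(0.16) = 1.36
E[W²] = (-4)²(0.38) + (1)²(0.2) + (4)²(0.08) + (6)²(0.18) + (8)²(0.16) = 24.28
Var(W) = E[W²] − (E[W])² = 24.28 − (1.36)² = 22.4304

22.43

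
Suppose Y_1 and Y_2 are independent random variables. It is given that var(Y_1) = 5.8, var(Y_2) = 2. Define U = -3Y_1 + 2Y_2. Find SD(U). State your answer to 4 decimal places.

By independence, var(U) = (-3)²var(Y_1) + (2)²var(Y_2)
= (-3)²·5.8 + (2)²·2 = 60.2
SD(U) = √60.2 ≈ 7.7589

7.7589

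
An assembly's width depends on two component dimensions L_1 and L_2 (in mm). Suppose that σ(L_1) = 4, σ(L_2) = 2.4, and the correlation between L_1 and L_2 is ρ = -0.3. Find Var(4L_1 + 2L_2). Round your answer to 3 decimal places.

Var(L_1) = (4)² = 16;  Var(L_2) = (2.4)² = 5.76
cov(L_1,L_2) = ρ·σ(L_1)·σ(L_2) = -0.3·4·2.4 = -2.88
Var(4L_1 + 2L_2) = (4)²·Var(L_1) + (2)²·Var(L_2) + 2·(4)·(2)·cov(L_1,L_2)
= 16·16 + 4·5.76 + 16·-2.88 = 232.96

232.960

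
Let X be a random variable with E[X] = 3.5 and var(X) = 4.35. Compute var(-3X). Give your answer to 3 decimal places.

39.150

var(-3X) = (-3)²·var(X) = 9·4.35 = 39.15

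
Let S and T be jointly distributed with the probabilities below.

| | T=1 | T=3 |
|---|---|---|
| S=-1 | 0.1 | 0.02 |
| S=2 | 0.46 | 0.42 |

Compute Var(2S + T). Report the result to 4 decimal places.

5.5744

E[S] = 1.64,  E[T] = 1.88,  E[ST] = 3.28
Var(S) = 3.64 − (1.64)² = 0.9504;  Var(T) = 4.52 − (1.88)² = 0.9856
cov(S,T) = 3.28 − (1.64)(1.88) = 0.1968
Var(2S + T) = (2)²·0.9504 + (1)²·0.9856 + 2·(2)·(1)·0.1968 = 5.5744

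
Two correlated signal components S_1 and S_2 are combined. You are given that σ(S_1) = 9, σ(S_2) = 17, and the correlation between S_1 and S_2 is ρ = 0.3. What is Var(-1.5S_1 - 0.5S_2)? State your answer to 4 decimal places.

Var(S_1) = (9)² = 81;  Var(S_2) = (17)² = 289
Cov(S_1,S_2) = ρ·σ(S_1)·σ(S_2) = 0.3·9·17 = 45.9
Var(-1.5S_1 - 0.5S_2) = (-1.5)²·Var(S_1) + (-0.5)²·Var(S_2) + 2·(-1.5)·(-0.5)·Cov(S_1,S_2)
= 2.25·81 + 0.25·289 + 1.5·45.9 = 323.35

323.3500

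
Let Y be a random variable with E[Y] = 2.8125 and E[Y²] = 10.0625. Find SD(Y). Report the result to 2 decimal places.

1.47

V(Y) = 10.0625 − (2.8125)² = 2.15234375
SD(Y) = √2.15234375 ≈ 1.47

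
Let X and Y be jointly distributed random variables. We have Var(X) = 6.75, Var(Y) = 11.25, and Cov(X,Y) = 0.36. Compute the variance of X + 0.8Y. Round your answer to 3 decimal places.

Var(X + 0.8Y) = (1)²·Var(X) + (0.8)²·Var(Y) + 2·(1)·(0.8)·Cov(X,Y)
= 1·6.75 + 0.64·11.25 + 1.6·0.36 = 14.526

14.526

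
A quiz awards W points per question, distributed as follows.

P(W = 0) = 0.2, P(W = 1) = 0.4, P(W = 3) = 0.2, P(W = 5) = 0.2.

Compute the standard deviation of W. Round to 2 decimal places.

E[W] = (0)(0.2) + (1)(0.4) + (3)(0.2) + (5)(0.2) = 2
E[W²] = (0)²(0.2) + (1)²(0.4) + (3)²(0.2) + (5)²(0.2) = 7.2
V(W) = E[W²] − (E[W])² = 7.2 − (2)² = 3.2
sd(W) = √3.2 ≈ 1.79

1.79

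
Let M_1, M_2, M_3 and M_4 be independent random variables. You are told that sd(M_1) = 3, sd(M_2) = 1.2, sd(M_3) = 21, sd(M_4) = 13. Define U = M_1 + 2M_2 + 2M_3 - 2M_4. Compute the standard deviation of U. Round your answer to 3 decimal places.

49.546

V(M_1) = 9, V(M_2) = 1.44, V(M_3) = 441, V(M_4) = 169
By independence, V(U) = (1)²V(M_1) + (2)²V(M_2) + (2)²V(M_3) + (-2)²V(M_4)
= (1)²·9 + (2)²·1.44 + (2)²·441 + (-2)²·169 = 2454.76
sd(U) = √2454.76 ≈ 49.546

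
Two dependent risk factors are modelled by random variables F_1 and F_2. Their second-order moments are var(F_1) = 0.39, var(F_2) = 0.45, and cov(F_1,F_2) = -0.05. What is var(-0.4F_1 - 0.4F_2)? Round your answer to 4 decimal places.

var(-0.4F_1 - 0.4F_2) = (-0.4)²·var(F_1) + (-0.4)²·var(F_2) + 2·(-0.4)·(-0.4)·cov(F_1,F_2)
= 0.16·0.39 + 0.16·0.45 + 0.32·-0.05 = 0.1184

0.1184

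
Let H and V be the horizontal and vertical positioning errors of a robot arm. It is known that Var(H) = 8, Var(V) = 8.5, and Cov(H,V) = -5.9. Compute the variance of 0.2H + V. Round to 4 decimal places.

6.4600

Var(0.2H + V) = (0.2)²·Var(H) + (1)²·Var(V) + 2·(0.2)·(1)·Cov(H,V)
= 0.04·8 + 1·8.5 + 0.4·-5.9 = 6.46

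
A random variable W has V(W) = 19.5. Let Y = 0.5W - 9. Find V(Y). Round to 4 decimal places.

4.8750

V(0.5W - 9) = (0.5)²·V(W) = 0.25·19.5 = 4.875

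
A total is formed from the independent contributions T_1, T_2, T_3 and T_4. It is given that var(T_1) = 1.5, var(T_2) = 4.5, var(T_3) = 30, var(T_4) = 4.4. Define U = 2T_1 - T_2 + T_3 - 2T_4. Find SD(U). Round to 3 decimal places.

By independence, var(U) = (2)²var(T_1) + (-1)²var(T_2) + (1)²var(T_3) + (-2)²var(T_4)
= (2)²·1.5 + (-1)²·4.5 + (1)²·30 + (-2)²·4.4 = 58.1
SD(U) = √58.1 ≈ 7.622

7.622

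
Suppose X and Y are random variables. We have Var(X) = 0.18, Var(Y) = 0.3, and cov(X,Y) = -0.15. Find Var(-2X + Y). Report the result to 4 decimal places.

1.6200

Var(-2X + Y) = (-2)²·Var(X) + (1)²·Var(Y) + 2·(-2)·(1)·cov(X,Y)
= 4·0.18 + 1·0.3 + -4·-0.15 = 1.62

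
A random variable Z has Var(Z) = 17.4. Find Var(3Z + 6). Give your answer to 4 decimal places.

Var(3Z + 6) = (3)²·Var(Z) = 9·17.4 = 156.6

156.6000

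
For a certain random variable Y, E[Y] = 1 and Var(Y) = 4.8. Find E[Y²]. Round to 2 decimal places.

E[Y²] = Var(Y) + (E[Y])² = 4.8 + (1)² = 5.8

5.80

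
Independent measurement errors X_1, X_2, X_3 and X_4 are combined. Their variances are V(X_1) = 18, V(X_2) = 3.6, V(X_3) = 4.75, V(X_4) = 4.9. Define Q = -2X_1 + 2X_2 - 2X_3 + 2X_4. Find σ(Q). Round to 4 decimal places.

11.1803

By independence, V(Q) = (-2)²V(X_1) + (2)²V(X_2) + (-2)²V(X_3) + (2)²V(X_4)
= (-2)²·18 + (2)²·3.6 + (-2)²·4.75 + (2)²·4.9 = 125
σ(Q) = √125 ≈ 11.1803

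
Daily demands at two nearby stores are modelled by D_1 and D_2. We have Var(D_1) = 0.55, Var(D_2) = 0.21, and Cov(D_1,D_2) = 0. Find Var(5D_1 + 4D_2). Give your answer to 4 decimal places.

Var(5D_1 + 4D_2) = (5)²·Var(D_1) + (4)²·Var(D_2) + 2·(5)·(4)·Cov(D_1,D_2)
= 25·0.55 + 16·0.21 + 40·0 = 17.11

17.1100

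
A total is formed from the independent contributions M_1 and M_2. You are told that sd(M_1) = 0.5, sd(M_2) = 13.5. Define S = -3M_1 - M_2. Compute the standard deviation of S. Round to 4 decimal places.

13.5831

Var(M_1) = 0.25, Var(M_2) = 182.25
By independence, Var(S) = (-3)²Var(M_1) + (-1)²Var(M_2)
= (-3)²·0.25 + (-1)²·182.25 = 184.5
sd(S) = √184.5 ≈ 13.5831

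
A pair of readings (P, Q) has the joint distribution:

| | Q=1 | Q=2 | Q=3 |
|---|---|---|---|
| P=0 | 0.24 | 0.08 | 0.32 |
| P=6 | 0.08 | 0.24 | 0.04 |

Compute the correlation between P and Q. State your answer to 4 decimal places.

E[P] = 2.16,  E[Q] = 2.04
E[PQ] = 4.08
cov(P,Q) = E[PQ] − E[P]E[Q] = 4.08 − (2.16)(2.04) = -0.3264
V(P) = 8.2944,  V(Q) = 0.6784
ρ = -0.3264 / √(8.2944·0.6784) ≈ -0.1376

-0.1376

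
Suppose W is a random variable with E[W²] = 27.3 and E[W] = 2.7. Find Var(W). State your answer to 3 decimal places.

20.010

Var(W) = 27.3 − (2.7)² = 20.01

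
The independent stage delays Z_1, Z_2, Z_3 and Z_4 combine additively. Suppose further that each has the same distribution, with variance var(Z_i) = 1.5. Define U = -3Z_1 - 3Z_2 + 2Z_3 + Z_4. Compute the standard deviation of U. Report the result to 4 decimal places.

By independence, var(U) = (-3)²var(Z_1) + (-3)²var(Z_2) + (2)²var(Z_3) + (1)²var(Z_4)
= (-3)²·1.5 + (-3)²·1.5 + (2)²·1.5 + (1)²·1.5 = 34.5
SD(U) = √34.5 ≈ 5.8737

5.8737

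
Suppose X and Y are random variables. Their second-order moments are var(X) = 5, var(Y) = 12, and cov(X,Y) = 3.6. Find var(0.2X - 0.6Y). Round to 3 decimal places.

var(0.2X - 0.6Y) = (0.2)²·var(X) + (-0.6)²·var(Y) + 2·(0.2)·(-0.6)·cov(X,Y)
= 0.04·5 + 0.36·12 + -0.24·3.6 = 3.656

3.656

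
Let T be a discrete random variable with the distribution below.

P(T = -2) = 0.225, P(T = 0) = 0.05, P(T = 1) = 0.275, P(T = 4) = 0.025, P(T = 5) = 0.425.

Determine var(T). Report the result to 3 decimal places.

7.998

E[T] = (-2)(0.225) + (0)(0.05) + (1)(0.275) + (4)(0.025) + (5)(0.425) = 2.05
E[T²] = (-2)²(0.225) + (0)²(0.05) + (1)²(0.275) + (4)²(0.025) + (5)²(0.425) = 12.2
var(T) = E[T²] − (E[T])² = 12.2 − (2.05)² = 7.9975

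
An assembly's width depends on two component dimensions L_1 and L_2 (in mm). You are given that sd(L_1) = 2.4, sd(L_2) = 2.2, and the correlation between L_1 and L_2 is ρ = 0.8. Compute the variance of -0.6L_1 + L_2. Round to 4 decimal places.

Var(L_1) = (2.4)² = 5.76;  Var(L_2) = (2.2)² = 4.84
Cov(L_1,L_2) = ρ·sd(L_1)·sd(L_2) = 0.8·2.4·2.2 = 4.224
Var(-0.6L_1 + L_2) = (-0.6)²·Var(L_1) + (1)²·Var(L_2) + 2·(-0.6)·(1)·Cov(L_1,L_2)
= 0.36·5.76 + 1·4.84 + -1.2·4.224 = 1.8448

1.8448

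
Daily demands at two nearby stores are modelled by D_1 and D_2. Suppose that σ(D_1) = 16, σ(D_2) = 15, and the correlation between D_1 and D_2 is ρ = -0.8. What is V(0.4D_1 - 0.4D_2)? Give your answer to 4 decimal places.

V(D_1) = (16)² = 256;  V(D_2) = (15)² = 225
Cov(D_1,D_2) = ρ·σ(D_1)·σ(D_2) = -0.8·16·15 = -192
V(0.4D_1 - 0.4D_2) = (0.4)²·V(D_1) + (-0.4)²·V(D_2) + 2·(0.4)·(-0.4)·Cov(D_1,D_2)
= 0.16·256 + 0.16·225 + -0.32·-192 = 138.4

138.4000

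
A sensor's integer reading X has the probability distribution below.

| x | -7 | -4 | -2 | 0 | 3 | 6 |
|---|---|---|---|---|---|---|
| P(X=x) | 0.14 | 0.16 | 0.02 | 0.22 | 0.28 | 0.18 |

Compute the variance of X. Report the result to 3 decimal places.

E[X] = (-7)(0.14) + (-4)(0.16) + (-2)(0.02) + (0)(0.22) + (3)(0.28) + (6)(0.18) = 0.26
E[X²] = (-7)²(0.14) + (-4)²(0.16) + (-2)²(0.02) + (0)²(0.22) + (3)²(0.28) + (6)²(0.18) = 18.5
V(X) = E[X²] − (E[X])² = 18.5 − (0.26)² = 18.4324

18.432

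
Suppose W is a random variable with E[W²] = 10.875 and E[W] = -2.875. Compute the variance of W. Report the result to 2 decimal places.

Var(W) = 10.875 − (-2.875)² = 2.609375

2.61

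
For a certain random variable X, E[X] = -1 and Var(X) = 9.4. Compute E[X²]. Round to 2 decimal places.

10.40

E[X²] = Var(X) + (E[X])² = 9.4 + (-1)² = 10.4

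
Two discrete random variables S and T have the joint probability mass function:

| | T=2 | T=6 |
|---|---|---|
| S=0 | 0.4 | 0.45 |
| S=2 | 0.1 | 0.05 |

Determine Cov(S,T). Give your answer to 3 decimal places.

E[S] = 0.3,  E[T] = 4
E[ST] = 1
Cov(S,T) = E[ST] − E[S]E[T] = 1 − (0.3)(4) = -0.2

-0.200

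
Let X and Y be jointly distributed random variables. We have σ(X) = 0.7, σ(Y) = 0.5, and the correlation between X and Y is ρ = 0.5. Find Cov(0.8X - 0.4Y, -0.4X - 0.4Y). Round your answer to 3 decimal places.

-0.145

Var(X) = (0.7)² = 0.49;  Var(Y) = (0.5)² = 0.25
Cov(X,Y) = ρ·σ(X)·σ(Y) = 0.5·0.7·0.5 = 0.175
Cov(0.8X - 0.4Y, -0.4X - 0.4Y) = (0.8)(-0.4)Var(X) + (-0.4)(-0.4)Var(Y) + [(0.8)(-0.4) + (-0.4)(-0.4)]Cov(X,Y)
= -0.32·0.49 + 0.16·0.25 + -0.16·0.175 = -0.1448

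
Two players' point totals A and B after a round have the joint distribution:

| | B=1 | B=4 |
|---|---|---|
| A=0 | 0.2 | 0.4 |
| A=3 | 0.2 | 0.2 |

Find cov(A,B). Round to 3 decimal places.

-0.360

E[A] = 1.2,  E[B] = 2.8
E[AB] = 3
cov(A,B) = E[AB] − E[A]E[B] = 3 − (1.2)(2.8) = -0.36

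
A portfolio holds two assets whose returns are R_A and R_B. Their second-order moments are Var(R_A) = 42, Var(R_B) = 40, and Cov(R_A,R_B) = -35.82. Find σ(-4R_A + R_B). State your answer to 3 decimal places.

31.600

Var(-4R_A + R_B) = (-4)²·Var(R_A) + (1)²·Var(R_B) + 2·(-4)·(1)·Cov(R_A,R_B)
= 16·42 + 1·40 + -8·-35.82 = 998.56
σ(-4R_A + R_B) = √998.56 ≈ 31.600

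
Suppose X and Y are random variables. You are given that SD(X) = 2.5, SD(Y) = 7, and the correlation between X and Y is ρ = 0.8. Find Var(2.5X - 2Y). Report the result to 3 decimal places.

Var(X) = (2.5)² = 6.25;  Var(Y) = (7)² = 49
Cov(X,Y) = ρ·SD(X)·SD(Y) = 0.8·2.5·7 = 14
Var(2.5X - 2Y) = (2.5)²·Var(X) + (-2)²·Var(Y) + 2·(2.5)·(-2)·Cov(X,Y)
= 6.25·6.25 + 4·49 + -10·14 = 95.0625

95.063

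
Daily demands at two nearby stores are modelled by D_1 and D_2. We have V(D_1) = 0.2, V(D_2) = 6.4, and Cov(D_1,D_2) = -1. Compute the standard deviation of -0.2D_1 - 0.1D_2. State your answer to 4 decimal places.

0.1789

V(-0.2D_1 - 0.1D_2) = (-0.2)²·V(D_1) + (-0.1)²·V(D_2) + 2·(-0.2)·(-0.1)·Cov(D_1,D_2)
= 0.04·0.2 + 0.01·6.4 + 0.04·-1 = 0.032
sd(-0.2D_1 - 0.1D_2) = √0.032 ≈ 0.1789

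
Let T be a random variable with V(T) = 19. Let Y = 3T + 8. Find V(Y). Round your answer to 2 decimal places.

V(3T + 8) = (3)²·V(T) = 9·19 = 171

171.00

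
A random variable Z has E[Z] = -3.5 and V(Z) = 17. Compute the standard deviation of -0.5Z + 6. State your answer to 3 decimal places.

V(-0.5Z + 6) = (-0.5)²·17 = 4.25
sd(-0.5Z + 6) = √4.25 ≈ 2.062

2.062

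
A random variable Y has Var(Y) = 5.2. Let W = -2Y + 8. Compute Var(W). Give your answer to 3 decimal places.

Var(-2Y + 8) = (-2)²·Var(Y) = 4·5.2 = 20.8

20.800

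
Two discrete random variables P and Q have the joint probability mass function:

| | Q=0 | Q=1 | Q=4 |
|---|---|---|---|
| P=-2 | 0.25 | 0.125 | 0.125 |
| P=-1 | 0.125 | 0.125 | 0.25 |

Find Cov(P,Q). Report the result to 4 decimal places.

0.2500

E[P] = -1.5,  E[Q] = 1.75
E[PQ] = -2.375
Cov(P,Q) = E[PQ] − E[P]E[Q] = -2.375 − (-1.5)(1.75) = 0.25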